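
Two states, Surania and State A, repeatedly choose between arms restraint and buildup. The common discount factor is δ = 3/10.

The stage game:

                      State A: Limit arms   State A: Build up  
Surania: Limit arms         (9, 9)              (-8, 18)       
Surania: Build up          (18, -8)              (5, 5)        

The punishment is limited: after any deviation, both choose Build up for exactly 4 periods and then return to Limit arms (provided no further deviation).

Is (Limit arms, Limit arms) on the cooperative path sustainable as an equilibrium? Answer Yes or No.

Comparing payoff streams over the 5 periods until play realigns: cooperate → 9(1+δ+…+δ^4); deviate → 18 + 5(δ+…+δ^4).
Cooperation is sustained iff (9−5)(δ+…+δ^4) ≥ 18−9.
δ+…+δ^4 = 3/10·(1−(3/10)^4)/(1−3/10) = 0.4251, and (18−9)/(9−5) = 2.2500.
0.4251 < 2.2500, so cooperation is not sustainable.

No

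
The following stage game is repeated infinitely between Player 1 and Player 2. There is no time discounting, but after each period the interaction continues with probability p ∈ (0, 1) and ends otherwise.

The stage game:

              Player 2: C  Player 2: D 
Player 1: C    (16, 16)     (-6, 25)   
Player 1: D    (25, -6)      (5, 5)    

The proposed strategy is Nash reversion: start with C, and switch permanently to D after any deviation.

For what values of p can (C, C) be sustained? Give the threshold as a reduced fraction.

With no time discounting, the continuation probability p plays the role of the discount factor.
Grim-trigger IC: 16/(1−p) ≥ 25 + 5p/(1−p) ⇒ p ≥ (25−16)/(25−5) = 9/20.

9/20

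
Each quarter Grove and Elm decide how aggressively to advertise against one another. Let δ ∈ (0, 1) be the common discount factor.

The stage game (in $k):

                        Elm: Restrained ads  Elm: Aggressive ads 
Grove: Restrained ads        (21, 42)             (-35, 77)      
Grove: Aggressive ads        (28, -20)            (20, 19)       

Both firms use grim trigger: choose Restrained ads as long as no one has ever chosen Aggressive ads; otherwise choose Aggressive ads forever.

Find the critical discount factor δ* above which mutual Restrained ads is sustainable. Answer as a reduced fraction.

Grove: cooperation gives 21 each period; deviation gives 28 once then 20 forever.
  21/(1−δ) ≥ 28 + 20δ/(1−δ) ⇒ δ ≥ 7/8.
Elm: cooperation gives 42 each period; deviation gives 77 once then 19 forever.
  δ ≥ 35/58.
Both must hold, so the binding constraint is Grove's: δ ≥ 7/8.

7/8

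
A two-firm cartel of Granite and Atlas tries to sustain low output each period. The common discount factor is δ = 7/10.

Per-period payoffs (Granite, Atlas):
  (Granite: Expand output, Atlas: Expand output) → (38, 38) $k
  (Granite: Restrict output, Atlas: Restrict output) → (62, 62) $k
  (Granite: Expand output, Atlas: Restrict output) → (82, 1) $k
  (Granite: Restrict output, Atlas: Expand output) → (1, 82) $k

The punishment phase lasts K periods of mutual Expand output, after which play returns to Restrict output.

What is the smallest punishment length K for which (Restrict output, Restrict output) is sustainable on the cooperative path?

2

Need Σ_{k=1}^{K} δ^k ≥ (82−62)/(62−38) = 0.8333 at δ = 7/10.
At K = 1 the sum is 0.7000 < 0.8333; at K = 2 it is 1.1900 ≥ 0.8333.
So the minimum punishment length is K = 2.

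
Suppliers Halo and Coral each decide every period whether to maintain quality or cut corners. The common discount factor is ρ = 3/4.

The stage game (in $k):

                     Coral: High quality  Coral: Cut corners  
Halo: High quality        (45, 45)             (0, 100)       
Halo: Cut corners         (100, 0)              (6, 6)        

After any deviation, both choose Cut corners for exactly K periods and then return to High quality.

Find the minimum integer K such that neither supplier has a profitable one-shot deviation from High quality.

3

No profitable deviation requires (45−6)(ρ+…+ρ^K) ≥ 100−45, i.e. ρ+…+ρ^K ≥ 55/39 ≈ 1.4103.
With ρ = 3/4, the partial sums are K=1: 0.7500, K=2: 1.3125, K=3: 1.7344.
K = 3 is the first length at which the sum reaches 1.4103.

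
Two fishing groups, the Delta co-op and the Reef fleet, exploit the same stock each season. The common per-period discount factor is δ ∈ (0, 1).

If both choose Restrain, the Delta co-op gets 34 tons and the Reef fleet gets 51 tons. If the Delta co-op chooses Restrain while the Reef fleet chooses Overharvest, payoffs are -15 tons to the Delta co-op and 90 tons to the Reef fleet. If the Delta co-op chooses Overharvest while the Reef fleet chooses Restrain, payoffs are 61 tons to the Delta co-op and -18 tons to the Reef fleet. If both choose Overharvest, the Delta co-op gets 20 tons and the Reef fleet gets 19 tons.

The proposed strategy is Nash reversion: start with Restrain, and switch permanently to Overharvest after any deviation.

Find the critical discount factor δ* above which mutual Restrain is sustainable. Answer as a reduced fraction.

the Delta co-op: cooperation gives 34 each period; deviation gives 61 once then 20 forever.
  34/(1−δ) ≥ 61 + 20δ/(1−δ) ⇒ δ ≥ 27/41.
the Reef fleet: cooperation gives 51 each period; deviation gives 90 once then 19 forever.
  δ ≥ 39/71.
Both must hold, so the binding constraint is the Delta co-op's: δ ≥ 27/41.

27/41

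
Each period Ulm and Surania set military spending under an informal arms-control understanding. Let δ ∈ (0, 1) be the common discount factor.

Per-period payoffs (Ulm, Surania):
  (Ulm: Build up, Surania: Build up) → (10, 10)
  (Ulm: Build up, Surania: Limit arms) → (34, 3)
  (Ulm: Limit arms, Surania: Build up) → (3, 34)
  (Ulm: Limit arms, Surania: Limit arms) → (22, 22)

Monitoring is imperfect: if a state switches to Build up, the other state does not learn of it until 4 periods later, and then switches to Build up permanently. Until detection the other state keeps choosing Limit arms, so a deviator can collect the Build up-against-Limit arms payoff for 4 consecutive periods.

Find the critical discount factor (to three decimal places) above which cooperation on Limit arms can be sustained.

A deviator earns 34 for 4 periods, then 10 forever; cooperating earns 22 forever. Multiplying the IC by (1−δ):
22 ≥ 34(1−δ^4) + 10δ^4, so 24·δ^4 ≥ 12 and δ^4 ≥ 1/2.
δ ≥ (1/2)^(1/4) ≈ 0.841.

0.841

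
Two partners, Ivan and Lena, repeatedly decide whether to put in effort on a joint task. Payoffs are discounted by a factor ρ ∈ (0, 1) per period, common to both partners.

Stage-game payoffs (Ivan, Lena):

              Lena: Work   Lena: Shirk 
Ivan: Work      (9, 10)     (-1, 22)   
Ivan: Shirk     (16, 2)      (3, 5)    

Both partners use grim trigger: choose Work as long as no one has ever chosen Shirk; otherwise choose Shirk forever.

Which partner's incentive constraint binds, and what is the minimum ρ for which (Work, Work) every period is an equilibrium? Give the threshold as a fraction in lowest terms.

Ivan: cooperation gives 9 each period; deviation gives 16 once then 3 forever.
  9/(1−ρ) ≥ 16 + 3ρ/(1−ρ) ⇒ ρ ≥ 7/13.
Lena: cooperation gives 10 each period; deviation gives 22 once then 5 forever.
  ρ ≥ 12/17.
Both must hold, so the binding constraint is Lena's: ρ ≥ 12/17.

Lena; ρ ≥ 12/17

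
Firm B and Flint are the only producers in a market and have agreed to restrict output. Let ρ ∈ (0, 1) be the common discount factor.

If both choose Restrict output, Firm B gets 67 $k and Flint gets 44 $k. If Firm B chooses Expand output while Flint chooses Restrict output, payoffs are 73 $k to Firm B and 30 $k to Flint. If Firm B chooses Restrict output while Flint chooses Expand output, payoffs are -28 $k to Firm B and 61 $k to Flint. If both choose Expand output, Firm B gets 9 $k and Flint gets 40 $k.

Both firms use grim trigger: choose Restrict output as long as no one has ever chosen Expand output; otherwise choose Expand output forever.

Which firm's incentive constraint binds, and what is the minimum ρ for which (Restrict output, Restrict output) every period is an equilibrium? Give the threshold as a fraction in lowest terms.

Flint; ρ ≥ 17/21

Firm B: cooperation gives 67 each period; deviation gives 73 once then 9 forever.
  67/(1−ρ) ≥ 73 + 9ρ/(1−ρ) ⇒ ρ ≥ 6/64 = 3/32.
Flint: cooperation gives 44 each period; deviation gives 61 once then 40 forever.
  ρ ≥ 17/21.
Both must hold, so the binding constraint is Flint's: ρ ≥ 17/21.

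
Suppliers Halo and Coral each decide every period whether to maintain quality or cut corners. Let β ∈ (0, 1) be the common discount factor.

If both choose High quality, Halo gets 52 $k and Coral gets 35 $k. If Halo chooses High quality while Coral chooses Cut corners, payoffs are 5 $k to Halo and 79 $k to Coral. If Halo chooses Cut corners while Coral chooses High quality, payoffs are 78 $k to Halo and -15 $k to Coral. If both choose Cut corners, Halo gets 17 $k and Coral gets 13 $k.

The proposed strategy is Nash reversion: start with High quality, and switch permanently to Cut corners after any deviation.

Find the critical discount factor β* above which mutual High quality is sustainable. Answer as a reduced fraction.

Halo: cooperation gives 52 each period; deviation gives 78 once then 17 forever.
  52/(1−β) ≥ 78 + 17β/(1−β) ⇒ β ≥ 26/61.
Coral: cooperation gives 35 each period; deviation gives 79 once then 13 forever.
  β ≥ 44/66 = 2/3.
Both must hold, so the binding constraint is Coral's: β ≥ 2/3.

2/3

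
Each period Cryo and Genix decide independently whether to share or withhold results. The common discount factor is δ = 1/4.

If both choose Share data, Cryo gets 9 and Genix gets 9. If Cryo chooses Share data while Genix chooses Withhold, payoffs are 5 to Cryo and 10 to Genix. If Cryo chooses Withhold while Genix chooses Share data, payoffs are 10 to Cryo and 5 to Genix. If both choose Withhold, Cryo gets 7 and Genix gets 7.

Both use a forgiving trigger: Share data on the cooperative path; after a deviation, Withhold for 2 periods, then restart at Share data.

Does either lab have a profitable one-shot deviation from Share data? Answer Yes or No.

A one-shot deviation gives 10 now, then 7 for 2 periods, then back to 9.
Gain from deviating: (10−9) today; loss: (9−7) in each of the next 2 periods.
No-deviation condition: (9−7)(δ+…+δ^2) ≥ 10−9, i.e. δ+…+δ^2 ≥ 1/2.
At δ = 1/4: δ+…+δ^2 = 0.3125 < 0.5000.
So cooperation is not sustainable.

Yes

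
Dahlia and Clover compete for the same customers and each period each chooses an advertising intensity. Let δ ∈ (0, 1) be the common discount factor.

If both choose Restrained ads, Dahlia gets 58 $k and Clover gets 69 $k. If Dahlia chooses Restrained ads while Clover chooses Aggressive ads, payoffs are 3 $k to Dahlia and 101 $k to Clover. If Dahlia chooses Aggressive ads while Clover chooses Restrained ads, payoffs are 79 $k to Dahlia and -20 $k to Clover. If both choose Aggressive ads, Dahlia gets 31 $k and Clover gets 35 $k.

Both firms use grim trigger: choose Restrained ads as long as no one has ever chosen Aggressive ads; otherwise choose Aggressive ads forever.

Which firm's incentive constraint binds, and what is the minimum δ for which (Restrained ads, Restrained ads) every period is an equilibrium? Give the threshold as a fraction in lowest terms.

Dahlia: cooperation gives 58 each period; deviation gives 79 once then 31 forever.
  58/(1−δ) ≥ 79 + 31δ/(1−δ) ⇒ δ ≥ 21/48 = 7/16.
Clover: cooperation gives 69 each period; deviation gives 101 once then 35 forever.
  δ ≥ 32/66 = 16/33.
Both must hold, so the binding constraint is Clover's: δ ≥ 16/33.

Clover; δ ≥ 16/33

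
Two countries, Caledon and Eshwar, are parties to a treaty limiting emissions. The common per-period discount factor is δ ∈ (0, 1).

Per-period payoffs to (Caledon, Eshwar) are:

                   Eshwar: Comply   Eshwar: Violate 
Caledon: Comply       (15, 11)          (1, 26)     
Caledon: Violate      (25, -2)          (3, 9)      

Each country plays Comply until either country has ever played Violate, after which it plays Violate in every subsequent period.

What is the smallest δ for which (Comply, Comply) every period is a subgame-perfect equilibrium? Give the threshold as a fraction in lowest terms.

15/17

For Caledon: deviation gain 25−15 = 10, per-period punishment loss 15−3 = 12. IC gives δ ≥ 10/22 = 5/11.
For Eshwar: gain 15, loss 2 per period, so δ ≥ 15/17.
The tighter constraint is Eshwar's, so cooperation needs δ ≥ 15/17.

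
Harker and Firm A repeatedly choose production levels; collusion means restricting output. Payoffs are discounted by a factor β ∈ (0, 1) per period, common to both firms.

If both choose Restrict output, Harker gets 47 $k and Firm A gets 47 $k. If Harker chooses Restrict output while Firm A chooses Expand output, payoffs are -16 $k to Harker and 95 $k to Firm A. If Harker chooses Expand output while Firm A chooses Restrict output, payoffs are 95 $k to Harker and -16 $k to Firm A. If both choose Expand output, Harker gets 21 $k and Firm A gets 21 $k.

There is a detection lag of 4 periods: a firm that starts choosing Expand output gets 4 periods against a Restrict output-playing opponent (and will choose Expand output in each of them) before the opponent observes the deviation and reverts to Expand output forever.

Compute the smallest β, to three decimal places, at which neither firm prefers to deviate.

Deviating for the 4 undetected periods gains 95−47 = 48 per period over cooperation, then loses 47−21 = 26 per period forever once punishment starts.
Gain: 48(1 + β + … + β^3); loss: 26·β^4/(1−β).
No profitable deviation ⇔ 48(1−β^4) ≤ 26·β^4, i.e. β^4 ≥ 48/(48+26) = 24/37.
Hence β ≥ (24/37)^(1/4) ≈ 0.897.

0.897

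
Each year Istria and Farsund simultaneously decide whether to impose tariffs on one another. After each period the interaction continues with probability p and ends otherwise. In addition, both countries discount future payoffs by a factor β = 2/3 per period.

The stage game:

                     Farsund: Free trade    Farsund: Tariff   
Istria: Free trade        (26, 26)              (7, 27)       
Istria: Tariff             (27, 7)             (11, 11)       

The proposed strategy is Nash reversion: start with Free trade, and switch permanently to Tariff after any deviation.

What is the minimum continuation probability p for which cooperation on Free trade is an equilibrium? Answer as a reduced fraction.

Expected continuation weight on next period's payoff is β·p = 2/3·p, which plays the role of the discount factor.
Cooperation requires 2/3·p ≥ (27−26)/(27−11) = 1/16, hence p ≥ 3/32.

3/32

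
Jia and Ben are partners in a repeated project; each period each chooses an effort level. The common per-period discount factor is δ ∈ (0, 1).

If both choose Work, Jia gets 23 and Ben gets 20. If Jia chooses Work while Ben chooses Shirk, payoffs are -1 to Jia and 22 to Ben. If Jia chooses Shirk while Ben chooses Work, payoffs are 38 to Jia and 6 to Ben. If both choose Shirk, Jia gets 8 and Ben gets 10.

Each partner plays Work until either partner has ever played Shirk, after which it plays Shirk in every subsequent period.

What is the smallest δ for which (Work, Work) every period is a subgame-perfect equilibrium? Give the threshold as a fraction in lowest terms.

1/2

Jia: cooperation gives 23 each period; deviation gives 38 once then 8 forever.
  23/(1−δ) ≥ 38 + 8δ/(1−δ) ⇒ δ ≥ 15/30 = 1/2.
Ben: cooperation gives 20 each period; deviation gives 22 once then 10 forever.
  δ ≥ 2/12 = 1/6.
Both must hold, so the binding constraint is Jia's: δ ≥ 1/2.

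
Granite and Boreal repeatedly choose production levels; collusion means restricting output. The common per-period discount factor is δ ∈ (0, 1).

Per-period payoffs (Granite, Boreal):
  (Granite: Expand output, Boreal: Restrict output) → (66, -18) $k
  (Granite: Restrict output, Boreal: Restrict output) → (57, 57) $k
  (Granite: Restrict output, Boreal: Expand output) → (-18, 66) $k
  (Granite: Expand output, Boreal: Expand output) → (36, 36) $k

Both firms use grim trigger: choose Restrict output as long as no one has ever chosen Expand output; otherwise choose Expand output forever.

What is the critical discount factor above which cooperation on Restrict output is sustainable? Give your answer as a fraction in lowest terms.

3/10

Cooperation forever yields 57 each period: 57/(1−δ).
Deviating yields 66 once, then 36 forever: 66 + 36δ/(1−δ).
No profitable deviation requires 57/(1−δ) ≥ 66 + 36δ/(1−δ).
Multiplying by (1−δ): 57 ≥ 66(1−δ) + 36δ = 66 − 30δ.
So 30δ ≥ 9, i.e. δ ≥ 9/30 = 3/10.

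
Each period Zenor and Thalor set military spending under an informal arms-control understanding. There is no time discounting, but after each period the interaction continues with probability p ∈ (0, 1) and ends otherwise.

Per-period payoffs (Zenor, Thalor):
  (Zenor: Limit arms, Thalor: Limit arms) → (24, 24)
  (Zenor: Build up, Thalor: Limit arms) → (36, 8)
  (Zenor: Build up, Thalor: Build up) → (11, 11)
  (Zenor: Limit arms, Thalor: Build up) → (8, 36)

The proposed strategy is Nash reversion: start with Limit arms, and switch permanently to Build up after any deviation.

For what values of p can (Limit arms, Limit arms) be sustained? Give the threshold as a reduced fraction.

12/25

Expected cooperation value is 24 + p·24 + p²·24 + … = 24/(1−p); deviation gives 36 + p·11/(1−p).
24 ≥ 36(1−p) + 11p ⇒ 25p ≥ 12 ⇒ p ≥ 12/25.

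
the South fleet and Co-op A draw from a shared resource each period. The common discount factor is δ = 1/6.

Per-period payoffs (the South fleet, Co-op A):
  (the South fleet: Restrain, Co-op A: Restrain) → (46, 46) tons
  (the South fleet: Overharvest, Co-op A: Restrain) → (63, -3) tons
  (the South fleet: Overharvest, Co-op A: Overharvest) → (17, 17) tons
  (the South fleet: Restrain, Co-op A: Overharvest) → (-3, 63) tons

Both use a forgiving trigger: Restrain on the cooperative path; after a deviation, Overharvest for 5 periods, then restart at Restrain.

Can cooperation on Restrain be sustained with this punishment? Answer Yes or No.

No

IC: δ+…+δ^5 ≥ (63−46)/(46−17) = 17/29.
At δ = 1/6: partial sum = 0.2000 < 0.5862. Cooperation not sustainable.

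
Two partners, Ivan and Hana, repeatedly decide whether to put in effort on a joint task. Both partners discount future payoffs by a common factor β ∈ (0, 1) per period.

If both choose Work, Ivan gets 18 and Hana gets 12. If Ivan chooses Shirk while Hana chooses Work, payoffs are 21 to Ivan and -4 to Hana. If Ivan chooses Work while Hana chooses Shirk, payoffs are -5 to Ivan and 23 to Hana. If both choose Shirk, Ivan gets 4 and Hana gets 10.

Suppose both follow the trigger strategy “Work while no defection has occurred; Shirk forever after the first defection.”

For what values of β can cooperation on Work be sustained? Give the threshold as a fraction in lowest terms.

11/13

For Ivan: deviation gain 21−18 = 3, per-period punishment loss 18−4 = 14. IC gives β ≥ 3/17.
For Hana: gain 11, loss 2 per period, so β ≥ 11/13.
The tighter constraint is Hana's, so cooperation needs β ≥ 11/13.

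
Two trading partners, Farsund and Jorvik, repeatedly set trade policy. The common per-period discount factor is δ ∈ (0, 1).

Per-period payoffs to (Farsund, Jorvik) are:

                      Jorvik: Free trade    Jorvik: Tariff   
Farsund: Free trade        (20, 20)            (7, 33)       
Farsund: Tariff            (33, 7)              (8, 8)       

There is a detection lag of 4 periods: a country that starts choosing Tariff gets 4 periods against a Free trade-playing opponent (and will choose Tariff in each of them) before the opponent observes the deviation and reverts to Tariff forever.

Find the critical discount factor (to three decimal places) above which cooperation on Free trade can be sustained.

0.849

A deviator earns 33 for 4 periods, then 8 forever; cooperating earns 20 forever. Multiplying the IC by (1−δ):
20 ≥ 33(1−δ^4) + 8δ^4, so 25·δ^4 ≥ 13 and δ^4 ≥ 13/25.
δ ≥ (13/25)^(1/4) ≈ 0.849.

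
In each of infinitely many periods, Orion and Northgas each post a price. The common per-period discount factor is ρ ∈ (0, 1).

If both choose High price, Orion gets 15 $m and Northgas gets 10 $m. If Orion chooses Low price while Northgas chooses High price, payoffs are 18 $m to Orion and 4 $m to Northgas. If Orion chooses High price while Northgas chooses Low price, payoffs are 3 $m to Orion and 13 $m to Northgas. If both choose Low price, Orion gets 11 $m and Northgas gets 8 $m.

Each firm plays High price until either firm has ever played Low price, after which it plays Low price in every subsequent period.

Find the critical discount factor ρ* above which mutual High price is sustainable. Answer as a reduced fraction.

For Orion: deviation gain 18−15 = 3, per-period punishment loss 15−11 = 4. IC gives ρ ≥ 3/7.
For Northgas: gain 3, loss 2 per period, so ρ ≥ 3/5.
The tighter constraint is Northgas's, so cooperation needs ρ ≥ 3/5.

3/5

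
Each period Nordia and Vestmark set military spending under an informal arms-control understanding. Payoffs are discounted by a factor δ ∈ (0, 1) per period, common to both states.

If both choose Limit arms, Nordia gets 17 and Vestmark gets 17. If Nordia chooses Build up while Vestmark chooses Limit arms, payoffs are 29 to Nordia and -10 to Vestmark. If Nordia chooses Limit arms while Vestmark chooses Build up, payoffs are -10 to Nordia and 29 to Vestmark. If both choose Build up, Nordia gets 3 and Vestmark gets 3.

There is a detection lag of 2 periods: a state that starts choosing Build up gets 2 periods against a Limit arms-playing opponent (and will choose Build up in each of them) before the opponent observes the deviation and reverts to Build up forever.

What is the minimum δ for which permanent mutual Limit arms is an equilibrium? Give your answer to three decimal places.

A deviator earns 29 for 2 periods, then 3 forever; cooperating earns 17 forever. Multiplying the IC by (1−δ):
17 ≥ 29(1−δ^2) + 3δ^2, so 26·δ^2 ≥ 12 and δ^2 ≥ 6/13.
δ ≥ (6/13)^(1/2) ≈ 0.679.

0.679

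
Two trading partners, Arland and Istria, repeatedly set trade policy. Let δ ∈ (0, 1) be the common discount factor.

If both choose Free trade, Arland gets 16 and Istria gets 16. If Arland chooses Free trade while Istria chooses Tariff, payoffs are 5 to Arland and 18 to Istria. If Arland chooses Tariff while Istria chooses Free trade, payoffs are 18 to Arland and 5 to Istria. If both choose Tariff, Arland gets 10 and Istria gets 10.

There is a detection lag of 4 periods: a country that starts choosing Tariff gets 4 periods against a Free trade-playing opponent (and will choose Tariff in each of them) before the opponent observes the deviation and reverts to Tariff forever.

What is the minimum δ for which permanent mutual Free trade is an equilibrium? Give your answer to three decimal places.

0.707

The best deviation is to choose Tariff for all 4 undetected periods, earning 18 each, then 10 forever once detected.
Deviation value: 18(1−δ^4)/(1−δ) + 10δ^4/(1−δ); cooperation value: 16/(1−δ).
IC: 16 ≥ 18(1−δ^4) + 10δ^4 = 18 − 8δ^4.
So δ^4 ≥ 2/8 = 1/4, giving δ ≥ (1/4)^(1/4) ≈ 0.707.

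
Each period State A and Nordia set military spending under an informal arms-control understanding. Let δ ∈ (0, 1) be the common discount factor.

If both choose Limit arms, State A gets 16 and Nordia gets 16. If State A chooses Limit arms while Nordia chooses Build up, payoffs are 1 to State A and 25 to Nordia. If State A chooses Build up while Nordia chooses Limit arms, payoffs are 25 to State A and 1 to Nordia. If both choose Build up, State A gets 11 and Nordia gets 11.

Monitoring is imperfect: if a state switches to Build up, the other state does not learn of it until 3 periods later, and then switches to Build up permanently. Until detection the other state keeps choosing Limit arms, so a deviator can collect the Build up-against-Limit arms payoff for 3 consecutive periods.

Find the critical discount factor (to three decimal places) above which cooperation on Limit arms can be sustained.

0.863

Deviating for the 3 undetected periods gains 25−16 = 9 per period over cooperation, then loses 16−11 = 5 per period forever once punishment starts.
Gain: 9(1 + δ + … + δ^2); loss: 5·δ^3/(1−δ).
No profitable deviation ⇔ 9(1−δ^3) ≤ 5·δ^3, i.e. δ^3 ≥ 9/(9+5) = 9/14.
Hence δ ≥ (9/14)^(1/3) ≈ 0.863.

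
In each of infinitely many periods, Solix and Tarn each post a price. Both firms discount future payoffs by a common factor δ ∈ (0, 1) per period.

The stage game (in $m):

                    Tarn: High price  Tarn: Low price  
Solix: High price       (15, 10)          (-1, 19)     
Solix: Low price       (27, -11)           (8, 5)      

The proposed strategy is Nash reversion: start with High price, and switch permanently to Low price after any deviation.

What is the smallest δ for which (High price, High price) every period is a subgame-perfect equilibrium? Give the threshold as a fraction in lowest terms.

9/14

Solix: cooperation gives 15 each period; deviation gives 27 once then 8 forever.
  15/(1−δ) ≥ 27 + 8δ/(1−δ) ⇒ δ ≥ 12/19.
Tarn: cooperation gives 10 each period; deviation gives 19 once then 5 forever.
  δ ≥ 9/14.
Both must hold, so the binding constraint is Tarn's: δ ≥ 9/14.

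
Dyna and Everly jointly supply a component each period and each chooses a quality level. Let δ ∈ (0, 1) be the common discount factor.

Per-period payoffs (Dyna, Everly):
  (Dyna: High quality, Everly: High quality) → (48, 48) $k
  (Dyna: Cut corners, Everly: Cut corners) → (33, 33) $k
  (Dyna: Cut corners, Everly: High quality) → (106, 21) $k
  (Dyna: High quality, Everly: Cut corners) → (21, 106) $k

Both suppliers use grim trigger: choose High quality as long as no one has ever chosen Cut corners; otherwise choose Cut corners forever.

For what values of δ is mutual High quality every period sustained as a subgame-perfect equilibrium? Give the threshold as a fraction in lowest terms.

58/73

Cooperation forever yields 48 each period: 48/(1−δ).
Deviating yields 106 once, then 33 forever: 106 + 33δ/(1−δ).
No profitable deviation requires 48/(1−δ) ≥ 106 + 33δ/(1−δ).
Multiplying by (1−δ): 48 ≥ 106(1−δ) + 33δ = 106 − 73δ.
So 73δ ≥ 58, i.e. δ ≥ 58/73.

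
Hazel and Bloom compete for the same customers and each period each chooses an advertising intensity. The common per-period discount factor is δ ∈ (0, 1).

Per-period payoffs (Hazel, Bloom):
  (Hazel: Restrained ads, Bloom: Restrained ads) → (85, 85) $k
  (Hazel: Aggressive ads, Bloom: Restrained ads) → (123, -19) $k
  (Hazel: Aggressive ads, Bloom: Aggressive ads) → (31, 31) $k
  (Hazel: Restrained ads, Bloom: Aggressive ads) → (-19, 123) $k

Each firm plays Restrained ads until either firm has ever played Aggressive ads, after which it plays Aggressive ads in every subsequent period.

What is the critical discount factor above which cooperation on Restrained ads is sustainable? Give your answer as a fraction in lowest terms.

19/46

One-period gain from deviating is 123 − 85 = 38. The loss is 85 − 31 = 54 in every subsequent period, with present value 54·δ/(1−δ).
Deviation is unprofitable when 54·δ/(1−δ) ≥ 38, i.e. δ/(1−δ) ≥ 19/27.
Equivalently δ ≥ 38/(38+54) = 19/46.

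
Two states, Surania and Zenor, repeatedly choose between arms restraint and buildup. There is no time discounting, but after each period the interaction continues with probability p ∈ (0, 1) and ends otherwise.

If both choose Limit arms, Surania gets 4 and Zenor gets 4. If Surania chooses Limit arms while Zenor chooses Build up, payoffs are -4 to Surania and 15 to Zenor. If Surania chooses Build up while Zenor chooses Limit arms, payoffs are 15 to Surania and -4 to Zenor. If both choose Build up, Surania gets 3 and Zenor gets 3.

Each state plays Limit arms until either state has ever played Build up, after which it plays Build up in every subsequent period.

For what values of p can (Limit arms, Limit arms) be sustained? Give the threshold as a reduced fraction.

11/12

Expected cooperation value is 4 + p·4 + p²·4 + … = 4/(1−p); deviation gives 15 + p·3/(1−p).
4 ≥ 15(1−p) + 3p ⇒ 12p ≥ 11 ⇒ p ≥ 11/12.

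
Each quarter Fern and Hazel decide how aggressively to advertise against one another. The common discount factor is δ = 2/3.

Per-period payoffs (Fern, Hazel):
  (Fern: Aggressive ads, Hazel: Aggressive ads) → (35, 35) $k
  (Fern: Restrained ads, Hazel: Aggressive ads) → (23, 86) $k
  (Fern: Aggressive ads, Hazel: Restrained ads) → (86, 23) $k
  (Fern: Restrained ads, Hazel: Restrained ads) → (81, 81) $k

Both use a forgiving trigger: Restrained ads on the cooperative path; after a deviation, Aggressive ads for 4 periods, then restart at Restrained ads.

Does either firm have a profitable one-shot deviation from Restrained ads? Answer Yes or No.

A one-shot deviation gives 86 now, then 35 for 4 periods, then back to 81.
Gain from deviating: (86−81) today; loss: (81−35) in each of the next 4 periods.
No-deviation condition: (81−35)(δ+…+δ^4) ≥ 86−81, i.e. δ+…+δ^4 ≥ 5/46.
At δ = 2/3: δ+…+δ^4 = 1.6049 ≥ 0.1087.
So cooperation is sustainable.

No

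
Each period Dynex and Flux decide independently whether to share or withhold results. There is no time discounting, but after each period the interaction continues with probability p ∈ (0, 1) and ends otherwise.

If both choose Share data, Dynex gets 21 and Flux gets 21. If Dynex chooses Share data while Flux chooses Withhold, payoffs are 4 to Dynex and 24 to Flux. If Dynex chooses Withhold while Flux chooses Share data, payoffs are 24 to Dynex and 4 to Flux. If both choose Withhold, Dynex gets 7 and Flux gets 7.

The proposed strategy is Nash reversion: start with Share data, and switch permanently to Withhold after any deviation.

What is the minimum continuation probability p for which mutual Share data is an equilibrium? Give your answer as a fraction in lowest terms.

3/17

Expected cooperation value is 21 + p·21 + p²·21 + … = 21/(1−p); deviation gives 24 + p·7/(1−p).
21 ≥ 24(1−p) + 7p ⇒ 17p ≥ 3 ⇒ p ≥ 3/17.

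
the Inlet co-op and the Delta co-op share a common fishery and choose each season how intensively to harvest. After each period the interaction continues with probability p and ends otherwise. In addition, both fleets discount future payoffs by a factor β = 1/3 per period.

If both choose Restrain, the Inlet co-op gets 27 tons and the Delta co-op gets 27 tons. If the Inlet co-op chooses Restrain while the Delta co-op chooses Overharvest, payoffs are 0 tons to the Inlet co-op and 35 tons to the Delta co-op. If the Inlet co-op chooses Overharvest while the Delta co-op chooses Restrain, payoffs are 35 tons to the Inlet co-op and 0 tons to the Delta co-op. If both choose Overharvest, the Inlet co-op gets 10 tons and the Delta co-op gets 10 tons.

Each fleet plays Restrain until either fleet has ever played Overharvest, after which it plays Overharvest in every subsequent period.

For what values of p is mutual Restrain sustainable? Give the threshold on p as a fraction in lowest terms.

Expected continuation weight on next period's payoff is β·p = 1/3·p, which plays the role of the discount factor.
Cooperation requires 1/3·p ≥ (35−27)/(35−10) = 8/25, hence p ≥ 24/25.

24/25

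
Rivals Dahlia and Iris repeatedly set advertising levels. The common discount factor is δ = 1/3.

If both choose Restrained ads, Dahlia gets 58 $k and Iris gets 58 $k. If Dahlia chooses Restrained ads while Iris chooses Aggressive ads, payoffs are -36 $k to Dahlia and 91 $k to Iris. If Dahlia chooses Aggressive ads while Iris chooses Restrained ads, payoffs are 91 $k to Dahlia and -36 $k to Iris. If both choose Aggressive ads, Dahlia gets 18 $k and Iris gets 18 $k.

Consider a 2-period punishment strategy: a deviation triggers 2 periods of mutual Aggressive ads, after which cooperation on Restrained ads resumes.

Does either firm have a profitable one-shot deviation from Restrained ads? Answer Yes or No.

Yes

Comparing payoff streams over the 3 periods until play realigns: cooperate → 58(1+δ+…+δ^2); deviate → 91 + 18(δ+…+δ^2).
Cooperation is sustained iff (58−18)(δ+…+δ^2) ≥ 91−58.
δ+…+δ^2 = 1/3·(1−(1/3)^2)/(1−1/3) = 0.4444, and (91−58)/(58−18) = 0.8250.
0.4444 < 0.8250, so cooperation is not sustainable.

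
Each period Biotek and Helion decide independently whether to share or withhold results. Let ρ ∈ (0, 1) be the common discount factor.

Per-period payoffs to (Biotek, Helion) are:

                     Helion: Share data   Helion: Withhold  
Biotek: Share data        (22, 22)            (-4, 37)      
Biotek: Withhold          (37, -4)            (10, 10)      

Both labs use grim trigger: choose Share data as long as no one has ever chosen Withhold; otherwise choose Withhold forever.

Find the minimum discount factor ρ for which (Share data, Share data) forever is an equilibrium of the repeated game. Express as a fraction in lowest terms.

22/(1−ρ) ≥ 37 + 10ρ/(1−ρ)
22 ≥ 37 − 27ρ
ρ ≥ 15/27 = 5/9.

5/9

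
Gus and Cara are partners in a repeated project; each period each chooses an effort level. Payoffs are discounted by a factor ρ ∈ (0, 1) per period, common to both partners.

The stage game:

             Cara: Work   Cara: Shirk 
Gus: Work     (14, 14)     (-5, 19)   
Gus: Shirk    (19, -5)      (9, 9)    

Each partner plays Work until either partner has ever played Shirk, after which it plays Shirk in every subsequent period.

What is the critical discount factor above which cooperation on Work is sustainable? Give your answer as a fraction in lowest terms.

1/2

14/(1−ρ) ≥ 19 + 9ρ/(1−ρ)
14 ≥ 19 − 10ρ
ρ ≥ 5/10 = 1/2.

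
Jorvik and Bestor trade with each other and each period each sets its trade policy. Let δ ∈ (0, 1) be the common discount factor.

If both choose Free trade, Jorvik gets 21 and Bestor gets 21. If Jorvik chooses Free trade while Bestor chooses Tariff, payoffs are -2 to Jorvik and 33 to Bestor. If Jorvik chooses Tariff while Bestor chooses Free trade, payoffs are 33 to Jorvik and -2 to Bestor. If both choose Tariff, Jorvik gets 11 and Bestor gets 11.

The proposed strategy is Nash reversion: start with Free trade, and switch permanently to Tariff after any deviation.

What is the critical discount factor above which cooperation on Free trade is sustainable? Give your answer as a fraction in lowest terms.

One-period gain from deviating is 33 − 21 = 12. The loss is 21 − 11 = 10 in every subsequent period, with present value 10·δ/(1−δ).
Deviation is unprofitable when 10·δ/(1−δ) ≥ 12, i.e. δ/(1−δ) ≥ 6/5.
Equivalently δ ≥ 12/(12+10) = 6/11.

6/11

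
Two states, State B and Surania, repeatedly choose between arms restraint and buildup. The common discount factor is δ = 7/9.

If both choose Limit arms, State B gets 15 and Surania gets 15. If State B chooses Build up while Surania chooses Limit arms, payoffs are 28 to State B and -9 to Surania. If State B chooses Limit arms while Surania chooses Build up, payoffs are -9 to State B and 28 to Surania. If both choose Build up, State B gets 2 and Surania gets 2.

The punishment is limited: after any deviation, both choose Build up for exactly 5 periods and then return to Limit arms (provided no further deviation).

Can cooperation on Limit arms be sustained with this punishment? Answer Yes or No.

Yes

IC: δ+…+δ^5 ≥ (28−15)/(15−2) = 1.
At δ = 7/9: partial sum = 2.5038 ≥ 1.0000. Cooperation sustainable.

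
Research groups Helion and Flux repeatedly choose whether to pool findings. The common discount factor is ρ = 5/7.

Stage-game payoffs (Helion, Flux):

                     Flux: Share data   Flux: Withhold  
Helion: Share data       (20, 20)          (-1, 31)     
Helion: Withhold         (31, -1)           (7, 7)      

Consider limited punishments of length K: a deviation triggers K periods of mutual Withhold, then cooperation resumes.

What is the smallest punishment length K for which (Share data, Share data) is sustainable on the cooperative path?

Need Σ_{k=1}^{K} ρ^k ≥ (31−20)/(20−7) = 0.8462 at ρ = 5/7.
At K = 1 the sum is 0.7143 < 0.8462; at K = 2 it is 1.2245 ≥ 0.8462.
So the minimum punishment length is K = 2.

2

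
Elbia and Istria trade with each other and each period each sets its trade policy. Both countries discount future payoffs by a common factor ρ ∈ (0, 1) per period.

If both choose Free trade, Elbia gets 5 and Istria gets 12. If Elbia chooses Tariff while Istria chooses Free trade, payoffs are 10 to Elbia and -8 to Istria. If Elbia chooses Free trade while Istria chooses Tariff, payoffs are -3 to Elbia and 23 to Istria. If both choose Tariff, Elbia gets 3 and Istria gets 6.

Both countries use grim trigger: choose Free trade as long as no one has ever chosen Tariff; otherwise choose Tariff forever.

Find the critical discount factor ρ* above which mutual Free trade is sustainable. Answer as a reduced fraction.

5/7

Elbia: cooperation gives 5 each period; deviation gives 10 once then 3 forever.
  5/(1−ρ) ≥ 10 + 3ρ/(1−ρ) ⇒ ρ ≥ 5/7.
Istria: cooperation gives 12 each period; deviation gives 23 once then 6 forever.
  ρ ≥ 11/17.
Both must hold, so the binding constraint is Elbia's: ρ ≥ 5/7.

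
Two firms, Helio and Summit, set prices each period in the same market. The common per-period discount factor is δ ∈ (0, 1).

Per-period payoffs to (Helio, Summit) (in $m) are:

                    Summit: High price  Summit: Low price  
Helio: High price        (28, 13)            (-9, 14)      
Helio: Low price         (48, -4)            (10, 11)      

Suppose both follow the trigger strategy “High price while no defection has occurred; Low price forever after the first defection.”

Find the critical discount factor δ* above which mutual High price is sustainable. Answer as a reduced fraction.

10/19

Helio: cooperation gives 28 each period; deviation gives 48 once then 10 forever.
  28/(1−δ) ≥ 48 + 10δ/(1−δ) ⇒ δ ≥ 20/38 = 10/19.
Summit: cooperation gives 13 each period; deviation gives 14 once then 11 forever.
  δ ≥ 1/3.
Both must hold, so the binding constraint is Helio's: δ ≥ 10/19.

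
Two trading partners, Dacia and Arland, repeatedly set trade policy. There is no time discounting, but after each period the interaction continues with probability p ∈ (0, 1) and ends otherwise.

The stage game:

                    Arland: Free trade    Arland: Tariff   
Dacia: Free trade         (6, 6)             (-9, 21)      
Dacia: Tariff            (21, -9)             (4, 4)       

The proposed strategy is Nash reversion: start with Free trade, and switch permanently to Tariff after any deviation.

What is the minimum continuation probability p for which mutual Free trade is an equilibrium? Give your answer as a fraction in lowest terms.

With no time discounting, the continuation probability p plays the role of the discount factor.
Grim-trigger IC: 6/(1−p) ≥ 21 + 4p/(1−p) ⇒ p ≥ (21−6)/(21−4) = 15/17.

15/17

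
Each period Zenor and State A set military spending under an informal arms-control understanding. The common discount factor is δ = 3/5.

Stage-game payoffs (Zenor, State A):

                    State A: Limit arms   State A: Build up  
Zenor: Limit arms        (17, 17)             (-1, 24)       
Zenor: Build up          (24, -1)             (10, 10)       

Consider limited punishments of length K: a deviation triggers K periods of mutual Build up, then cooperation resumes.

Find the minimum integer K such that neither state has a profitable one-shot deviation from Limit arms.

3

IC: δ(1−δ^K)/(1−δ) ≥ (24−17)/(17−10) = 1.
With δ = 3/5: need 1 − δ^K ≥ 1·(1−3/5)/(3/5), i.e. δ^K ≤ 0.3333.
Since (3/5)^2 = 0.3600 and (3/5)^3 = 0.2160, the smallest such K is 3.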